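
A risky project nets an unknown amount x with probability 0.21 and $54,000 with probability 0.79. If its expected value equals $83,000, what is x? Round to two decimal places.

x = $192,095.24

0.21·x + 0.79·54000 = 83000
0.21·x = 83000 − 42660 = 40340
x = 40340 / 0.21 = 192095.2381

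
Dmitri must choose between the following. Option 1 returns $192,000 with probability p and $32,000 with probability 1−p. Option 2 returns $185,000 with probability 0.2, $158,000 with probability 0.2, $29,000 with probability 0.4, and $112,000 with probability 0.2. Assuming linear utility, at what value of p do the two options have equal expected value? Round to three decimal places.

p = 0.441

EV(Option 2) = 0.2 × 185000 + 0.2 × 158000 + 0.4 × 29000 + 0.2 × 112000 = 37000 + 31600 + 11600 + 22400 = 102600
p·192000 + (1−p)·32000 = 102600
160000p + 32000 = 102600
p = (102600 − 32000) / 160000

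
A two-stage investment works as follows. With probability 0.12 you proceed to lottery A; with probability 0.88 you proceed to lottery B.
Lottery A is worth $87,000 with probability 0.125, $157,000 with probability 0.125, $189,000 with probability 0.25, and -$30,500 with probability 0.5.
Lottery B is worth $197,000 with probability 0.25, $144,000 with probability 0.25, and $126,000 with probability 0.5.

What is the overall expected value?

$137,960

EV(A) = 0.125 × 87000 + 0.125 × 157000 + 0.25 × 189000 + 0.5 × (-30500) = 10875 + 19625 + 47250 − 15250 = 62500
EV(B) = 0.25 × 197000 + 0.25 × 144000 + 0.5 × 126000 = 49250 + 36000 + 63000 = 148250
Overall = 0.12 × 62500 + 0.88 × 148250 = 7500 + 130460 = 137960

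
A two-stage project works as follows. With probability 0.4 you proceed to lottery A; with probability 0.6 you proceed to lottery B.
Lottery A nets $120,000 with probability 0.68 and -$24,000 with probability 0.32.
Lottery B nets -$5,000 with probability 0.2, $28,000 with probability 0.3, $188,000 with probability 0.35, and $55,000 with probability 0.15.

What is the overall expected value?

EV(A) = 0.68 × 120000 + 0.32 × (-24000) = 81600 − 7680 = 73920
EV(B) = 0.2 × (-5000) + 0.3 × 28000 + 0.35 × 188000 + 0.15 × 55000 = -1000 + 8400 + 65800 + 8250 = 81450
Overall = 0.4 × 73920 + 0.6 × 81450 = 29568 + 48870 = 78438

$78,438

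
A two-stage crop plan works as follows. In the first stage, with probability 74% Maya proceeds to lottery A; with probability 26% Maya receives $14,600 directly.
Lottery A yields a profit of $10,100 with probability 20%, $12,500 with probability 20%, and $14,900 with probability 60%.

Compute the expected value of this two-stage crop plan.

$13,756.40

EV(A) = 0.2 × 10100 + 0.2 × 12500 + 0.6 × 14900 = 2020 + 2500 + 8940 = 13460
Branch B: 14600 (certain)
Overall = 0.74 × 13460 + 0.26 × 14600 = 9960.4 + 3796 = 13756.4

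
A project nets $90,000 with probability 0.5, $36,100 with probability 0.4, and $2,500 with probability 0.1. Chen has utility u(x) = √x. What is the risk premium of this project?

E[u] = 0.5·√90000 + 0.4·√36100 + 0.1·√2500 = 0.5·300 + 0.4·190 + 0.1·50 = 231
CE = (231)² = 53361
Risk premium = EV − CE = 59690 − 53361 = 6329

$6,329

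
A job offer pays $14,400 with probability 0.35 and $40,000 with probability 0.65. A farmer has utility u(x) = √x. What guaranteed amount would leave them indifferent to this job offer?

E[u] = 0.35·√14400 + 0.65·√40000 = 0.35·120 + 0.65·200 = 172
CE = (172)² = 29584

$29,584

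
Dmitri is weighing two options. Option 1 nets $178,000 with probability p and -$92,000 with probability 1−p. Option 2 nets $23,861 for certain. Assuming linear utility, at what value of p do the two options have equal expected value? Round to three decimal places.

p·178000 + (1−p)·(-92000) = 23861
270000p − 92000 = 23861
p = (23861 + 92000) / 270000

p = 0.429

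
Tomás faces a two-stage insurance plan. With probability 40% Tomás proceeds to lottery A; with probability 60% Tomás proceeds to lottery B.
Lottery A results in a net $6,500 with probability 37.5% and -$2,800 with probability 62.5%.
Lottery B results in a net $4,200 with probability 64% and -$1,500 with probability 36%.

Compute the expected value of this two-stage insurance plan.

EV(A) = 0.375 × 6500 + 0.625 × (-2800) = 2437.5 − 1750 = 687.5
EV(B) = 0.64 × 4200 + 0.36 × (-1500) = 2688 − 540 = 2148
Overall = 0.4 × 687.5 + 0.6 × 2148 = 275 + 1288.8 = 1563.8

$1,563.80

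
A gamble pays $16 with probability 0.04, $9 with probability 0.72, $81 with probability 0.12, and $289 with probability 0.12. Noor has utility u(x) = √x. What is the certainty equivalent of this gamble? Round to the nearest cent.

E[u] = 0.04·√16 + 0.72·√9 + 0.12·√81 + 0.12·√289 = 0.04·4 + 0.72·3 + 0.12·9 + 0.12·17 = 5.44
CE = (5.44)² = 29.5936

$29.59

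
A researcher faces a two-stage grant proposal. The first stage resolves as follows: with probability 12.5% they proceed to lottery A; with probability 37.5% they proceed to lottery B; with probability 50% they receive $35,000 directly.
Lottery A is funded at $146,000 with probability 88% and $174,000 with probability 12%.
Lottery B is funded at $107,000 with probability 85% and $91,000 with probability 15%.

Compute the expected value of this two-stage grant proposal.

$75,395

EV(A) = 0.88 × 146000 + 0.12 × 174000 = 128480 + 20880 = 149360
EV(B) = 0.85 × 107000 + 0.15 × 91000 = 90950 + 13650 = 104600
Branch C: 35000 (certain)
Overall = 0.125 × 149360 + 0.375 × 104600 + 0.5 × 35000 = 18670 + 39225 + 17500 = 75395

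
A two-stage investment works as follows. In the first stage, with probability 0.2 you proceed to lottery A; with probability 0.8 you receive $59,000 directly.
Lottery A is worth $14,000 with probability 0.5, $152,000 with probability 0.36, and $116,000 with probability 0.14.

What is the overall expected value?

EV(A) = 0.5 × 14000 + 0.36 × 152000 + 0.14 × 116000 = 7000 + 54720 + 16240 = 77960
Branch B: 59000 (certain)
Overall = 0.2 × 77960 + 0.8 × 59000 = 15592 + 47200 = 62792

$62,792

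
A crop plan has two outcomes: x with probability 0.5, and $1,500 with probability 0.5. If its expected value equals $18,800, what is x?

x = $36,100

0.5·x + 0.5·1500 = 18800
0.5·x = 18800 − 750 = 18050
x = 18050 / 0.5 = 36100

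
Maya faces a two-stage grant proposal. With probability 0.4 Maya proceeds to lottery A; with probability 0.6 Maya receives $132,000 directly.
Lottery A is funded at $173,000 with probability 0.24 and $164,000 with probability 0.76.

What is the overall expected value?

EV(A) = 0.24 × 173000 + 0.76 × 164000 = 41520 + 124640 = 166160
Branch B: 132000 (certain)
Overall = 0.4 × 166160 + 0.6 × 132000 = 66464 + 79200 = 145664

$145,664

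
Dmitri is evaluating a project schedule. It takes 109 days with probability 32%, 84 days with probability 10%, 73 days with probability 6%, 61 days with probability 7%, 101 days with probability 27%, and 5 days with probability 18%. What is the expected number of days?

EV = 0.32 × 109 + 0.1 × 84 + 0.06 × 73 + 0.07 × 61 + 0.27 × 101 + 0.18 × 5 = 34.88 + 8.4 + 4.38 + 4.27 + 27.27 + 0.9 = 80.1

80.1 days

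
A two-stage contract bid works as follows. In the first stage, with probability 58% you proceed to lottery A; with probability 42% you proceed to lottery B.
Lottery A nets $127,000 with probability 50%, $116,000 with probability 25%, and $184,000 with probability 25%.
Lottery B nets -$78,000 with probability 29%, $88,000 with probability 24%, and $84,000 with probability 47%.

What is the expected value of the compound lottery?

$96,281.60

EV(A) = 0.5 × 127000 + 0.25 × 116000 + 0.25 × 184000 = 63500 + 29000 + 46000 = 138500
EV(B) = 0.29 × (-78000) + 0.24 × 88000 + 0.47 × 84000 = -22620 + 21120 + 39480 = 37980
Overall = 0.58 × 138500 + 0.42 × 37980 = 80330 + 15951.6 = 96281.6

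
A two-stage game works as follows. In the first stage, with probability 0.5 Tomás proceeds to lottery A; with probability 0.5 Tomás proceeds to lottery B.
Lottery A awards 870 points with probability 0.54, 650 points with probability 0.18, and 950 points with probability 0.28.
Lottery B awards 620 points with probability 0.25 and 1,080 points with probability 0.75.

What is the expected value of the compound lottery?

EV(A) = 0.54 × 870 + 0.18 × 650 + 0.28 × 950 = 469.8 + 117 + 266 = 852.8
EV(B) = 0.25 × 620 + 0.75 × 1080 = 155 + 810 = 965
Overall = 0.5 × 852.8 + 0.5 × 965 = 426.4 + 482.5 = 908.9

908.9 points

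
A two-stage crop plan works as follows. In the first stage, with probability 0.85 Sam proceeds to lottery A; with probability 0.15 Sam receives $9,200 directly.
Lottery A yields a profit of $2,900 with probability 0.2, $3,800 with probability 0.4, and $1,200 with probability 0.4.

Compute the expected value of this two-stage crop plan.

EV(A) = 0.2 × 2900 + 0.4 × 3800 + 0.4 × 1200 = 580 + 1520 + 480 = 2580
Branch B: 9200 (certain)
Overall = 0.85 × 2580 + 0.15 × 9200 = 2193 + 1380 = 3573

$3,573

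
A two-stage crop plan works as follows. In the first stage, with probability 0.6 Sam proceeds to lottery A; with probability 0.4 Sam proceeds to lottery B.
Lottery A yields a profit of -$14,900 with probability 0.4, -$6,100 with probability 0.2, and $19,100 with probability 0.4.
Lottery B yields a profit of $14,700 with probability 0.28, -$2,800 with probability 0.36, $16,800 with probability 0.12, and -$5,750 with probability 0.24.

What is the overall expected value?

EV(A) = 0.4 × (-14900) + 0.2 × (-6100) + 0.4 × 19100 = -5960 − 1220 + 7640 = 460
EV(B) = 0.28 × 14700 + 0.36 × (-2800) + 0.12 × 16800 + 0.24 × (-5750) = 4116 − 1008 + 2016 − 1380 = 3744
Overall = 0.6 × 460 + 0.4 × 3744 = 276 + 1497.6 = 1773.6

$1,773.60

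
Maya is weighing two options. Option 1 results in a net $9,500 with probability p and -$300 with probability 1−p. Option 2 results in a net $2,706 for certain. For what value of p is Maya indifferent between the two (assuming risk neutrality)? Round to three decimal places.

p = 0.307

p·9500 + (1−p)·(-300) = 2706
9800p − 300 = 2706
p = (2706 + 300) / 9800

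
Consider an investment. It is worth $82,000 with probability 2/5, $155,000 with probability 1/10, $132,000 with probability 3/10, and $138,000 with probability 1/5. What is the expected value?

$115,500

EV = 2/5 × 82000 + 1/10 × 155000 + 3/10 × 132000 + 1/5 × 138000 = 32800 + 15500 + 39600 + 27600 = 115500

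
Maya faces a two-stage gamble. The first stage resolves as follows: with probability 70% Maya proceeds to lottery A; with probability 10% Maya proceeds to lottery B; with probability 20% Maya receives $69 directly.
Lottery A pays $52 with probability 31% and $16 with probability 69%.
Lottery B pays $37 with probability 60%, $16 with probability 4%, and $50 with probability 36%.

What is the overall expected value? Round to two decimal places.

EV(A) = 0.31 × 52 + 0.69 × 16 = 16.12 + 11.04 = 27.16
EV(B) = 0.6 × 37 + 0.04 × 16 + 0.36 × 50 = 22.2 + 0.64 + 18 = 40.84
Branch C: 69 (certain)
Overall = 0.7 × 27.16 + 0.1 × 40.84 + 0.2 × 69 = 19.012 + 4.084 + 13.8 = 36.896

$36.90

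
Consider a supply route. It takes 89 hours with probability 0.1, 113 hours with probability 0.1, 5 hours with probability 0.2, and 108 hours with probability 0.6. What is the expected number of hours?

86 hours

EV = 0.1 × 89 + 0.1 × 113 + 0.2 × 5 + 0.6 × 108 = 8.9 + 11.3 + 1 + 64.8 = 86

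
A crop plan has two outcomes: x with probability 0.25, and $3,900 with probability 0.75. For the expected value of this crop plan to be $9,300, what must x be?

x = $25,500

0.25·x + 0.75·3900 = 9300
0.25·x = 9300 − 2925 = 6375
x = 6375 / 0.25 = 25500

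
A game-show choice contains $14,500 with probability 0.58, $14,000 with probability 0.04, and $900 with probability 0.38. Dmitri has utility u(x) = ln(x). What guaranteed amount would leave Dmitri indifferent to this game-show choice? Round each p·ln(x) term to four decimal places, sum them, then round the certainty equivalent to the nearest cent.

E[u] = 0.58·ln(14500) + 0.04·ln(14000) + 0.38·ln(900) = 5.5575 + 0.3819 + 2.5849 = 8.5243
CE = e^8.5243 ≈ 5035.66

$5,035.66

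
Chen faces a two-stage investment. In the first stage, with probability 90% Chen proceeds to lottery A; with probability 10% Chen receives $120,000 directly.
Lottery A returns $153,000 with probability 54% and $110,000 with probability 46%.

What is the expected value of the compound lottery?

$131,898

EV(A) = 0.54 × 153000 + 0.46 × 110000 = 82620 + 50600 = 133220
Branch B: 120000 (certain)
Overall = 0.9 × 133220 + 0.1 × 120000 = 119898 + 12000 = 131898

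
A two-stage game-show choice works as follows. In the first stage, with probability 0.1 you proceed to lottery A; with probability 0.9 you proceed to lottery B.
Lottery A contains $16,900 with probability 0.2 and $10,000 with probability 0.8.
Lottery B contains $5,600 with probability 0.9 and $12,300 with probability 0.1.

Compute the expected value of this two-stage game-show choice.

EV(A) = 0.2 × 16900 + 0.8 × 10000 = 3380 + 8000 = 11380
EV(B) = 0.9 × 5600 + 0.1 × 12300 = 5040 + 1230 = 6270
Overall = 0.1 × 11380 + 0.9 × 6270 = 1138 + 5643 = 6781

$6,781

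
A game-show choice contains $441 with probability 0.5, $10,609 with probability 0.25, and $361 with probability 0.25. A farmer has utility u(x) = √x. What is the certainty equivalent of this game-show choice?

$1,681

E[u] = 0.5·√441 + 0.25·√10609 + 0.25·√361 = 0.5·21 + 0.25·103 + 0.25·19 = 41
CE = (41)² = 1681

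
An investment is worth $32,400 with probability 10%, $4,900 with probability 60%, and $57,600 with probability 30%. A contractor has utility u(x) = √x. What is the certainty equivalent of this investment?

$17,424

E[u] = 0.1·√32400 + 0.6·√4900 + 0.3·√57600 = 0.1·180 + 0.6·70 + 0.3·240 = 132
CE = (132)² = 17424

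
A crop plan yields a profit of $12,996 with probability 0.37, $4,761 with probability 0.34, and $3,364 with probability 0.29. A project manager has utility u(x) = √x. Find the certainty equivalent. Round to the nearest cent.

$6,799.65

E[u] = 0.37·√12996 + 0.34·√4761 + 0.29·√3364 = 0.37·114 + 0.34·69 + 0.29·58 = 82.46
CE = (82.46)² = 6799.6516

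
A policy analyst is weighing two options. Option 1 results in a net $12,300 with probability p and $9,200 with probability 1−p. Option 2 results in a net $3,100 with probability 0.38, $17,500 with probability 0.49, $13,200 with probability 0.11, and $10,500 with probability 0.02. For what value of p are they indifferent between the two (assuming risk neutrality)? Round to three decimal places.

p = 0.715

EV(Option 2) = 0.38 × 3100 + 0.49 × 17500 + 0.11 × 13200 + 0.02 × 10500 = 1178 + 8575 + 1452 + 210 = 11415
p·12300 + (1−p)·9200 = 11415
3100p + 9200 = 11415
p = (11415 − 9200) / 3100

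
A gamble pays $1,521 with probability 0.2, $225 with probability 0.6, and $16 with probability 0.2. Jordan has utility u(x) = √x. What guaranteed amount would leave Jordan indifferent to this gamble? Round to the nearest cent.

$309.76

E[u] = 0.2·√1521 + 0.6·√225 + 0.2·√16 = 0.2·39 + 0.6·15 + 0.2·4 = 17.6
CE = (17.6)² = 309.76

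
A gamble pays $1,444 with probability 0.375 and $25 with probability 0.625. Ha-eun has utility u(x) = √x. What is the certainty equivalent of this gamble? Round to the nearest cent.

E[u] = 0.375·√1444 + 0.625·√25 = 0.375·38 + 0.625·5 = 17.375
CE = (17.375)² = 301.890625

$301.89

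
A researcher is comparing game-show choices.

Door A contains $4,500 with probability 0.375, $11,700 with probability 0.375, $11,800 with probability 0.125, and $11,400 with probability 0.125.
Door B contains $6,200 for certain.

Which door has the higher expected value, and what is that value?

Door A ($8,975)

Door A = 0.375 × 4500 + 0.375 × 11700 + 0.125 × 11800 + 0.125 × 11400 = 1687.5 + 4387.5 + 1475 + 1425 = 8975
Door B: 6200 (certain)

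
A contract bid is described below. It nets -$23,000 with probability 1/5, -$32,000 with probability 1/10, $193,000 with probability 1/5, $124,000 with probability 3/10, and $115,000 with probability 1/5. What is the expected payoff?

$91,000

EV = 1/5 × (-23000) + 1/10 × (-32000) + 1/5 × 193000 + 3/10 × 124000 + 1/5 × 115000 = -4600 − 3200 + 38600 + 37200 + 23000 = 91000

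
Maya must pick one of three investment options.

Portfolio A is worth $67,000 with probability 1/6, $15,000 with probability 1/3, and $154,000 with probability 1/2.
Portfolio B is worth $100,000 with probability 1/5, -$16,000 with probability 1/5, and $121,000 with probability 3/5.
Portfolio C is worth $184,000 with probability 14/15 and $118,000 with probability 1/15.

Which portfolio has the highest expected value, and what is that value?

Portfolio A = 1/6 × 67000 + 1/3 × 15000 + 1/2 × 154000 = 11166.6667 + 5000 + 77000 = 93166.6667
Portfolio B = 1/5 × 100000 + 1/5 × (-16000) + 3/5 × 121000 = 20000 − 3200 + 72600 = 89400
Portfolio C = 14/15 × 184000 + 1/15 × 118000 = 171733.3333 + 7866.6667 = 179600

Portfolio C ($179,600)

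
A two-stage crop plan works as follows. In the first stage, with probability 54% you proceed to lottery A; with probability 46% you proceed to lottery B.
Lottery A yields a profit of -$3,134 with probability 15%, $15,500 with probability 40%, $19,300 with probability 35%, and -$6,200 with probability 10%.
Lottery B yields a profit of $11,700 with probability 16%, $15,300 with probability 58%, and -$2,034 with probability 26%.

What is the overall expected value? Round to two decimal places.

$11,106.94

EV(A) = 0.15 × (-3134) + 0.4 × 15500 + 0.35 × 19300 + 0.1 × (-6200) = -470.1 + 6200 + 6755 − 620 = 11864.9
EV(B) = 0.16 × 11700 + 0.58 × 15300 + 0.26 × (-2034) = 1872 + 8874 − 528.84 = 10217.16
Overall = 0.54 × 11864.9 + 0.46 × 10217.16 = 6407.046 + 4699.8936 = 11106.9396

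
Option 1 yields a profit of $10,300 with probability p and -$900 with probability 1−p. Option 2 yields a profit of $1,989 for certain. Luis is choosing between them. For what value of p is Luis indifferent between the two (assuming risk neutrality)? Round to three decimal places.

p = 0.258

p·10300 + (1−p)·(-900) = 1989
11200p − 900 = 1989
p = (1989 + 900) / 11200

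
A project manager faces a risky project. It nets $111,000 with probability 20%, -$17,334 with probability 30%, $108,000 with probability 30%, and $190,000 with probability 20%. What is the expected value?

$87,399.80

EV = 0.2 × 111000 + 0.3 × (-17334) + 0.3 × 108000 + 0.2 × 190000 = 22200 − 5200.2 + 32400 + 38000 = 87399.8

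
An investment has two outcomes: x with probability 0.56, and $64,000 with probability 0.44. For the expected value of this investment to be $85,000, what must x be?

0.56·x + 0.44·64000 = 85000
0.56·x = 85000 − 28160 = 56840
x = 56840 / 0.56 = 101500

x = $101,500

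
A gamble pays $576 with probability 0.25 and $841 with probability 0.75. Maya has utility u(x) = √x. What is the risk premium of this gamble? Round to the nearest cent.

$4.69

E[u] = 0.25·√576 + 0.75·√841 = 0.25·24 + 0.75·29 = 27.75
CE = (27.75)² = 770.0625
Risk premium = EV − CE = 774.75 − 770.0625 = 4.6875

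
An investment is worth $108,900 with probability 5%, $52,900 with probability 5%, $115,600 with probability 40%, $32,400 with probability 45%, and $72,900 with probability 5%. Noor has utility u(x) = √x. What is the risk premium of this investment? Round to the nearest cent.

E[u] = 0.05·√108900 + 0.05·√52900 + 0.4·√115600 + 0.45·√32400 + 0.05·√72900 = 0.05·330 + 0.05·230 + 0.4·340 + 0.45·180 + 0.05·270 = 258.5
CE = (258.5)² = 66822.25
Risk premium = EV − CE = 72555 − 66822.25 = 5732.75

$5,732.75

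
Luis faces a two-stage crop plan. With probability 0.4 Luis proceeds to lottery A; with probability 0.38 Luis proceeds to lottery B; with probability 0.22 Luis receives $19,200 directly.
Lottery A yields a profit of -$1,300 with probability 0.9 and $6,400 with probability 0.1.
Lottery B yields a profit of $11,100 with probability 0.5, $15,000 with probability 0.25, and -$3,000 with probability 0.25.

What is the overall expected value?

$7,261

EV(A) = 0.9 × (-1300) + 0.1 × 6400 = -1170 + 640 = -530
EV(B) = 0.5 × 11100 + 0.25 × 15000 + 0.25 × (-3000) = 5550 + 3750 − 750 = 8550
Branch C: 19200 (certain)
Overall = 0.4 × (-530) + 0.38 × 8550 + 0.22 × 19200 = -212 + 3249 + 4224 = 7261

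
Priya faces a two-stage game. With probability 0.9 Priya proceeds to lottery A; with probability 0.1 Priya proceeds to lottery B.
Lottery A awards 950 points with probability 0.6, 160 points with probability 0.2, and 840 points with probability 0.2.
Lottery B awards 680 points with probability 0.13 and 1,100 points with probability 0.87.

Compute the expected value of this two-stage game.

797.54 points

EV(A) = 0.6 × 950 + 0.2 × 160 + 0.2 × 840 = 570 + 32 + 168 = 770
EV(B) = 0.13 × 680 + 0.87 × 1100 = 88.4 + 957 = 1045.4
Overall = 0.9 × 770 + 0.1 × 1045.4 = 693 + 104.54 = 797.54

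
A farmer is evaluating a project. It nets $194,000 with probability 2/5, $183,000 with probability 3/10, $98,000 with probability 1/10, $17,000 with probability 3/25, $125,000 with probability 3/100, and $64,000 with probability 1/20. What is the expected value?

EV = 2/5 × 194000 + 3/10 × 183000 + 1/10 × 98000 + 3/25 × 17000 + 3/100 × 125000 + 1/20 × 64000 = 77600 + 54900 + 9800 + 2040 + 3750 + 3200 = 151290

$151,290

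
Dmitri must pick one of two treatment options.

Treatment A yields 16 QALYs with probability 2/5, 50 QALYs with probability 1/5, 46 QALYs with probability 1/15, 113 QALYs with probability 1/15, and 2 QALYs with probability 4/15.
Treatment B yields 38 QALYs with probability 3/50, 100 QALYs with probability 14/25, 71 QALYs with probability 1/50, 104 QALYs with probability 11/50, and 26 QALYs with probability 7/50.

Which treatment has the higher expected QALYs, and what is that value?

Treatment B (86.22 QALYs)

Treatment A = 2/5 × 16 + 1/5 × 50 + 1/15 × 46 + 1/15 × 113 + 4/15 × 2 = 6.4 + 10 + 3.0667 + 7.5333 + 0.5333 = 27.5333
Treatment B = 3/50 × 38 + 14/25 × 100 + 1/50 × 71 + 11/50 × 104 + 7/50 × 26 = 2.28 + 56 + 1.42 + 22.88 + 3.64 = 86.22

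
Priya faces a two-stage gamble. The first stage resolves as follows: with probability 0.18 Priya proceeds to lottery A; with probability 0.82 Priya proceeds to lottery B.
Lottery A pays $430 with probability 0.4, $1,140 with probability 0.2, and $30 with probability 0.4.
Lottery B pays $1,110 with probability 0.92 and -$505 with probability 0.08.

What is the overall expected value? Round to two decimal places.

$878.42

EV(A) = 0.4 × 430 + 0.2 × 1140 + 0.4 × 30 = 172 + 228 + 12 = 412
EV(B) = 0.92 × 1110 + 0.08 × (-505) = 1021.2 − 40.4 = 980.8
Overall = 0.18 × 412 + 0.82 × 980.8 = 74.16 + 804.256 = 878.416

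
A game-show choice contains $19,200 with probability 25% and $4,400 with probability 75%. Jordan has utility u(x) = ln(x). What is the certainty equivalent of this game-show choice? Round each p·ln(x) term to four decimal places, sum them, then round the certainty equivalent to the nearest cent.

E[u] = 0.25·ln(19200) + 0.75·ln(4400) = 2.4657 + 6.2920 = 8.7577
CE = e^8.7577 ≈ 6359.47

$6,359.47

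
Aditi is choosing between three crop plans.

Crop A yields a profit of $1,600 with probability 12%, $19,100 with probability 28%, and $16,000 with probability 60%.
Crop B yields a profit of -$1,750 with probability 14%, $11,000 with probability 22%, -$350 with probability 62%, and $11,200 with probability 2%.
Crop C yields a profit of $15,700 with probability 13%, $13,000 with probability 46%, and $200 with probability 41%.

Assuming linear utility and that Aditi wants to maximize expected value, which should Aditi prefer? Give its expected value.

Crop A = 0.12 × 1600 + 0.28 × 19100 + 0.6 × 16000 = 192 + 5348 + 9600 = 15140
Crop B = 0.14 × (-1750) + 0.22 × 11000 + 0.62 × (-350) + 0.02 × 11200 = -245 + 2420 − 217 + 224 = 2182
Crop C = 0.13 × 15700 + 0.46 × 13000 + 0.41 × 200 = 2041 + 5980 + 82 = 8103

Crop A ($15,140)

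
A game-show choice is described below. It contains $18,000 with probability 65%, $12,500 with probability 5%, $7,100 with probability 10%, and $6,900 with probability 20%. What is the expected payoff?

$14,415

EV = 0.65 × 18000 + 0.05 × 12500 + 0.1 × 7100 + 0.2 × 6900 = 11700 + 625 + 710 + 1380 = 14415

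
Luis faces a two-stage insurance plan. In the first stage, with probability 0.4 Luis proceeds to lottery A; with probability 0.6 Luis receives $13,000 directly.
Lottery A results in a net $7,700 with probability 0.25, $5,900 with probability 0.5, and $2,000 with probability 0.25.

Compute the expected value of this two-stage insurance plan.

EV(A) = 0.25 × 7700 + 0.5 × 5900 + 0.25 × 2000 = 1925 + 2950 + 500 = 5375
Branch B: 13000 (certain)
Overall = 0.4 × 5375 + 0.6 × 13000 = 2150 + 7800 = 9950

$9,950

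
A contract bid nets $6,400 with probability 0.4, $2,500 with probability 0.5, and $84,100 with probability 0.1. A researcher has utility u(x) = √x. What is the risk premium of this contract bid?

$4,824

E[u] = 0.4·√6400 + 0.5·√2500 + 0.1·√84100 = 0.4·80 + 0.5·50 + 0.1·290 = 86
CE = (86)² = 7396
Risk premium = EV − CE = 12220 − 7396 = 4824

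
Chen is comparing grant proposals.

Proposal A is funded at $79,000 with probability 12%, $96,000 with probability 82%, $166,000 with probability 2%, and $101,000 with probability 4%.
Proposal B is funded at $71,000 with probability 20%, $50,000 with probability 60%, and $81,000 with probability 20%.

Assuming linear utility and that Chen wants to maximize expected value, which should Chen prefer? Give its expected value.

Proposal A = 0.12 × 79000 + 0.82 × 96000 + 0.02 × 166000 + 0.04 × 101000 = 9480 + 78720 + 3320 + 4040 = 95560
Proposal B = 0.2 × 71000 + 0.6 × 50000 + 0.2 × 81000 = 14200 + 30000 + 16200 = 60400

Proposal A ($95,560)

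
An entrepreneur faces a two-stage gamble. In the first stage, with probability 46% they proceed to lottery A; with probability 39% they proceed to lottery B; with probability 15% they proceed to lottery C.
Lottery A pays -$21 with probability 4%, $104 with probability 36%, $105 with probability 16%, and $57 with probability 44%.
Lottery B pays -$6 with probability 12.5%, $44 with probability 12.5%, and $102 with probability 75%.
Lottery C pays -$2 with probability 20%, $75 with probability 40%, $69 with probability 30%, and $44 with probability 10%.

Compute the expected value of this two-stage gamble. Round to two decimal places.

$75.99

EV(A) = 0.04 × (-21) + 0.36 × 104 + 0.16 × 105 + 0.44 × 57 = -0.84 + 37.44 + 16.8 + 25.08 = 78.48
EV(B) = 0.125 × (-6) + 0.125 × 44 + 0.75 × 102 = -0.75 + 5.5 + 76.5 = 81.25
EV(C) = 0.2 × (-2) + 0.4 × 75 + 0.3 × 69 + 0.1 × 44 = -0.4 + 30 + 20.7 + 4.4 = 54.7
Overall = 0.46 × 78.48 + 0.39 × 81.25 + 0.15 × 54.7 = 36.1008 + 31.6875 + 8.205 = 75.9933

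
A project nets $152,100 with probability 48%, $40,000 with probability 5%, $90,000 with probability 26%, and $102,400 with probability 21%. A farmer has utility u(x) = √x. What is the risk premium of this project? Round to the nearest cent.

E[u] = 0.48·√152100 + 0.05·√40000 + 0.26·√90000 + 0.21·√102400 = 0.48·390 + 0.05·200 + 0.26·300 + 0.21·320 = 342.4
CE = (342.4)² = 117237.76
Risk premium = EV − CE = 119912 − 117237.76 = 2674.24

$2,674.24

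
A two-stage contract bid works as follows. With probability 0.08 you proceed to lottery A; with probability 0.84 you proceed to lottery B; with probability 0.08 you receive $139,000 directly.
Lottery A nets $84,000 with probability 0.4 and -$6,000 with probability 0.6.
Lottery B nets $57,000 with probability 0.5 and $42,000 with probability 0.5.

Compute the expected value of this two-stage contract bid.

EV(A) = 0.4 × 84000 + 0.6 × (-6000) = 33600 − 3600 = 30000
EV(B) = 0.5 × 57000 + 0.5 × 42000 = 28500 + 21000 = 49500
Branch C: 139000 (certain)
Overall = 0.08 × 30000 + 0.84 × 49500 + 0.08 × 139000 = 2400 + 41580 + 11120 = 55100

$55,100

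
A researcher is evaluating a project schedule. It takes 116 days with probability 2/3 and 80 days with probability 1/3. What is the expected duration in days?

EV = 2/3 × 116 + 1/3 × 80 = 77.3333 + 26.6667 = 104

104 days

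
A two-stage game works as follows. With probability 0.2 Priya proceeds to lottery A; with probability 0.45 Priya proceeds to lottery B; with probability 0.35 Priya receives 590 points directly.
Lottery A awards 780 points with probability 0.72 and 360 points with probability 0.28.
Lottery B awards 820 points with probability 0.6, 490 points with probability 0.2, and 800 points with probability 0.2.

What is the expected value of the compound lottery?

676.48 points

EV(A) = 0.72 × 780 + 0.28 × 360 = 561.6 + 100.8 = 662.4
EV(B) = 0.6 × 820 + 0.2 × 490 + 0.2 × 800 = 492 + 98 + 160 = 750
Branch C: 590 (certain)
Overall = 0.2 × 662.4 + 0.45 × 750 + 0.35 × 590 = 132.48 + 337.5 + 206.5 = 676.48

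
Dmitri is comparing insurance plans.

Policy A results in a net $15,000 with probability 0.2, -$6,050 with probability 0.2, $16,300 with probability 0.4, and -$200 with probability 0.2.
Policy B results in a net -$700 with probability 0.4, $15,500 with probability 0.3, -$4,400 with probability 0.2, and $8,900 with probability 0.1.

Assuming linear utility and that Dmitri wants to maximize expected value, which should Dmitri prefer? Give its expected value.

Policy A = 0.2 × 15000 + 0.2 × (-6050) + 0.4 × 16300 + 0.2 × (-200) = 3000 − 1210 + 6520 − 40 = 8270
Policy B = 0.4 × (-700) + 0.3 × 15500 + 0.2 × (-4400) + 0.1 × 8900 = -280 + 4650 − 880 + 890 = 4380

Policy A ($8,270)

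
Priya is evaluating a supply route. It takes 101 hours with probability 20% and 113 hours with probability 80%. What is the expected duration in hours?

110.6 hours

EV = 0.2 × 101 + 0.8 × 113 = 20.2 + 90.4 = 110.6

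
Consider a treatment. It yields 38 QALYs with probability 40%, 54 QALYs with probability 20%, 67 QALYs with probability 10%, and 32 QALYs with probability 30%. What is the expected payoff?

EV = 0.4 × 38 + 0.2 × 54 + 0.1 × 67 + 0.3 × 32 = 15.2 + 10.8 + 6.7 + 9.6 = 42.3

42.3 QALYs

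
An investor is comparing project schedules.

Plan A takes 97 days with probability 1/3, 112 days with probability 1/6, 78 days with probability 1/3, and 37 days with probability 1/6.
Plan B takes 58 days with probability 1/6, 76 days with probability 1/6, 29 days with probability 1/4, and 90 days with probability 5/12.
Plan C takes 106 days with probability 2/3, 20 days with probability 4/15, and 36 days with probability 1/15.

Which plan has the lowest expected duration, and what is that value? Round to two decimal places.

Plan B (67.08 days)

Plan A = 1/3 × 97 + 1/6 × 112 + 1/3 × 78 + 1/6 × 37 = 32.3333 + 18.6667 + 26 + 6.1667 = 83.1667
Plan B = 1/6 × 58 + 1/6 × 76 + 1/4 × 29 + 5/12 × 90 = 9.6667 + 12.6667 + 7.25 + 37.5 = 67.0833
Plan C = 2/3 × 106 + 4/15 × 20 + 1/15 × 36 = 70.6667 + 5.3333 + 2.4 = 78.4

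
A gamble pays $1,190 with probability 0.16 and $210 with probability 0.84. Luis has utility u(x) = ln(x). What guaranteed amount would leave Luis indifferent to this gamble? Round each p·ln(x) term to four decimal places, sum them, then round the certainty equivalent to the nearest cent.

$277.19

E[u] = 0.16·ln(1190) + 0.84·ln(210) = 1.1331 + 4.4916 = 5.6247
CE = e^5.6247 ≈ 277.19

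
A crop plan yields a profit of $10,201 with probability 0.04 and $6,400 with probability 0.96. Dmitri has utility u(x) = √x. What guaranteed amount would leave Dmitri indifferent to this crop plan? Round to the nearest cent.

$6,535.11

E[u] = 0.04·√10201 + 0.96·√6400 = 0.04·101 + 0.96·80 = 80.84
CE = (80.84)² = 6535.1056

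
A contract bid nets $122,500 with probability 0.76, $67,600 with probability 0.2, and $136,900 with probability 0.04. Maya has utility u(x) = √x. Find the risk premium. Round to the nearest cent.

E[u] = 0.76·√122500 + 0.2·√67600 + 0.04·√136900 = 0.76·350 + 0.2·260 + 0.04·370 = 332.8
CE = (332.8)² = 110755.84
Risk premium = EV − CE = 112096 − 110755.84 = 1340.16

$1,340.16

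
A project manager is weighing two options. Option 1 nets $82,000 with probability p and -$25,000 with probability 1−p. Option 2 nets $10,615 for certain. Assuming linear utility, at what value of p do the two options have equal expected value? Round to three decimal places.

p·82000 + (1−p)·(-25000) = 10615
107000p − 25000 = 10615
p = (10615 + 25000) / 107000

p = 0.333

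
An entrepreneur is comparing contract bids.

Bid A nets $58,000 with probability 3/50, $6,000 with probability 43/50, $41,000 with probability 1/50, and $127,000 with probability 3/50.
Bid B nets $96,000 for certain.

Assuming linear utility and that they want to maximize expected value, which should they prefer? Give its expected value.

Bid B ($96,000)

Bid A = 3/50 × 58000 + 43/50 × 6000 + 1/50 × 41000 + 3/50 × 127000 = 3480 + 5160 + 820 + 7620 = 17080
Bid B: 96000 (certain)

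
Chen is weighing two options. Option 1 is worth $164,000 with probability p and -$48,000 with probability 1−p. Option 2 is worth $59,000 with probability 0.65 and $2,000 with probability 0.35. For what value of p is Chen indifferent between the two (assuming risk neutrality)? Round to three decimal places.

EV(Option 2) = 0.65 × 59000 + 0.35 × 2000 = 38350 + 700 = 39050
p·164000 + (1−p)·(-48000) = 39050
212000p − 48000 = 39050
p = (39050 + 48000) / 212000

p = 0.411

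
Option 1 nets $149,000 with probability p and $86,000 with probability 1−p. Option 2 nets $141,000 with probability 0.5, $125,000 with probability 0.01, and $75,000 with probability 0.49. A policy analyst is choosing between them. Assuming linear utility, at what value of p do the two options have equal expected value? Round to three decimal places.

EV(Option 2) = 0.5 × 141000 + 0.01 × 125000 + 0.49 × 75000 = 70500 + 1250 + 36750 = 108500
p·149000 + (1−p)·86000 = 108500
63000p + 86000 = 108500
p = (108500 − 86000) / 63000

p = 0.357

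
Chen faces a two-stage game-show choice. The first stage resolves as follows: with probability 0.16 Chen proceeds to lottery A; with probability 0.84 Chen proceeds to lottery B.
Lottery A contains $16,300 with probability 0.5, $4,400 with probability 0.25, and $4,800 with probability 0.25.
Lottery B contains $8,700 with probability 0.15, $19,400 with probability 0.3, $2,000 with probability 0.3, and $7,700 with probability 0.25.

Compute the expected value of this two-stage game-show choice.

EV(A) = 0.5 × 16300 + 0.25 × 4400 + 0.25 × 4800 = 8150 + 1100 + 1200 = 10450
EV(B) = 0.15 × 8700 + 0.3 × 19400 + 0.3 × 2000 + 0.25 × 7700 = 1305 + 5820 + 600 + 1925 = 9650
Overall = 0.16 × 10450 + 0.84 × 9650 = 1672 + 8106 = 9778

$9,778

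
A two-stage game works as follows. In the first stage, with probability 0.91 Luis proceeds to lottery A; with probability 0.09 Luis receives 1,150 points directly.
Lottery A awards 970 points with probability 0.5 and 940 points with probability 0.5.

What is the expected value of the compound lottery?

972.55 points

EV(A) = 0.5 × 970 + 0.5 × 940 = 485 + 470 = 955
Branch B: 1150 (certain)
Overall = 0.91 × 955 + 0.09 × 1150 = 869.05 + 103.5 = 972.55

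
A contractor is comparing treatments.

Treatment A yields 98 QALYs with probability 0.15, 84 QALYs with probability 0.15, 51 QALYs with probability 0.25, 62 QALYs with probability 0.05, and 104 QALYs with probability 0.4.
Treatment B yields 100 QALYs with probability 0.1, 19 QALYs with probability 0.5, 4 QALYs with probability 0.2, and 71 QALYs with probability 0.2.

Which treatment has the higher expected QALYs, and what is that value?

Treatment A (84.75 QALYs)

Treatment A = 0.15 × 98 + 0.15 × 84 + 0.25 × 51 + 0.05 × 62 + 0.4 × 104 = 14.7 + 12.6 + 12.75 + 3.1 + 41.6 = 84.75
Treatment B = 0.1 × 100 + 0.5 × 19 + 0.2 × 4 + 0.2 × 71 = 10 + 9.5 + 0.8 + 14.2 = 34.5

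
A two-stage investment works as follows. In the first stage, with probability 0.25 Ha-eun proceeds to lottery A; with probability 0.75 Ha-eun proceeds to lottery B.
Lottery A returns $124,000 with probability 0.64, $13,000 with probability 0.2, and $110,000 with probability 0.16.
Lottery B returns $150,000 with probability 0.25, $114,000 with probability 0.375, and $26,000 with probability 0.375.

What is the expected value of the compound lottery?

$92,390

EV(A) = 0.64 × 124000 + 0.2 × 13000 + 0.16 × 110000 = 79360 + 2600 + 17600 = 99560
EV(B) = 0.25 × 150000 + 0.375 × 114000 + 0.375 × 26000 = 37500 + 42750 + 9750 = 90000
Overall = 0.25 × 99560 + 0.75 × 90000 = 24890 + 67500 = 92390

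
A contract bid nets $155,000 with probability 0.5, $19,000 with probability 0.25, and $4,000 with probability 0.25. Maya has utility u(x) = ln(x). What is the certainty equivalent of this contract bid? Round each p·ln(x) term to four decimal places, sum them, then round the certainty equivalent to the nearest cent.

$36,757.59

E[u] = 0.5·ln(155000) + 0.25·ln(19000) + 0.25·ln(4000) = 5.9756 + 2.4630 + 2.0735 = 10.5121
CE = e^10.5121 ≈ 36757.59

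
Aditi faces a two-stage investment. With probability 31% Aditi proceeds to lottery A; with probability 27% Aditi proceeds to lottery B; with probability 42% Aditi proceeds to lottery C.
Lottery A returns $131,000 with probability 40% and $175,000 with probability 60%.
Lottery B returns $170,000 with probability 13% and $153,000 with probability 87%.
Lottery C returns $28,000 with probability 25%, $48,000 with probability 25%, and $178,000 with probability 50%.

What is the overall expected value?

$136,060.70

EV(A) = 0.4 × 131000 + 0.6 × 175000 = 52400 + 105000 = 157400
EV(B) = 0.13 × 170000 + 0.87 × 153000 = 22100 + 133110 = 155210
EV(C) = 0.25 × 28000 + 0.25 × 48000 + 0.5 × 178000 = 7000 + 12000 + 89000 = 108000
Overall = 0.31 × 157400 + 0.27 × 155210 + 0.42 × 108000 = 48794 + 41906.7 + 45360 = 136060.7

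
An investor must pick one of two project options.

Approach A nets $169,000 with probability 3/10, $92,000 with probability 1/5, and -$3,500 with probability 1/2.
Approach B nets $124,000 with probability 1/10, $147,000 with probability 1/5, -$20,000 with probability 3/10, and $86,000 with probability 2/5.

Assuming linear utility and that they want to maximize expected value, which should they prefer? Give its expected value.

Approach B ($70,200)

Approach A = 3/10 × 169000 + 1/5 × 92000 + 1/2 × (-3500) = 50700 + 18400 − 1750 = 67350
Approach B = 1/10 × 124000 + 1/5 × 147000 + 3/10 × (-20000) + 2/5 × 86000 = 12400 + 29400 − 6000 + 34400 = 70200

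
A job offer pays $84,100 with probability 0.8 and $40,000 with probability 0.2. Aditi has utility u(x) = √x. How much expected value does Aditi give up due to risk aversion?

$1,296

E[u] = 0.8·√84100 + 0.2·√40000 = 0.8·290 + 0.2·200 = 272
CE = (272)² = 73984
Risk premium = EV − CE = 75280 − 73984 = 1296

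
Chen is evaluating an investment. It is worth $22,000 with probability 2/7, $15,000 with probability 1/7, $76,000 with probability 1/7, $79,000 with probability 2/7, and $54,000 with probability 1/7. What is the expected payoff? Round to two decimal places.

$49,571.43

EV = 2/7 × 22000 + 1/7 × 15000 + 1/7 × 76000 + 2/7 × 79000 + 1/7 × 54000 = 6285.7143 + 2142.8571 + 10857.1429 + 22571.4286 + 7714.2857 = 49571.4286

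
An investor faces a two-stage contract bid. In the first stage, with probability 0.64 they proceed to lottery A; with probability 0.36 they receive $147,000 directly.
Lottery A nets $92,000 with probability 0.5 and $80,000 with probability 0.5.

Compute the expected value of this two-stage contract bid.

EV(A) = 0.5 × 92000 + 0.5 × 80000 = 46000 + 40000 = 86000
Branch B: 147000 (certain)
Overall = 0.64 × 86000 + 0.36 × 147000 = 55040 + 52920 = 107960

$107,960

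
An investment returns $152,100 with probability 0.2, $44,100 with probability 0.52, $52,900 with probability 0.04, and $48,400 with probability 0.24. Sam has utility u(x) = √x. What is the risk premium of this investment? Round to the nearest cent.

E[u] = 0.2·√152100 + 0.52·√44100 + 0.04·√52900 + 0.24·√48400 = 0.2·390 + 0.52·210 + 0.04·230 + 0.24·220 = 249.2
CE = (249.2)² = 62100.64
Risk premium = EV − CE = 67084 − 62100.64 = 4983.36

$4,983.36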